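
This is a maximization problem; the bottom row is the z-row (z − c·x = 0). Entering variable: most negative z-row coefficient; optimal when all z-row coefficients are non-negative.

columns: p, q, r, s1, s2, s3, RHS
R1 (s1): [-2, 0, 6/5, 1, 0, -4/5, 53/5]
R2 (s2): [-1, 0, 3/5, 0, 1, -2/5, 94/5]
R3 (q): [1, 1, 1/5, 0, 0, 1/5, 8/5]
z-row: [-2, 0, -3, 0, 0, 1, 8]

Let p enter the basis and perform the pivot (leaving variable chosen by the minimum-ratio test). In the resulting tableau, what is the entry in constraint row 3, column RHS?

Ratio test on column p — row 1: entry -2 ≤ 0; row 2: entry -1 ≤ 0; row 3: (8/5)/1 = 8/5. Minimum is 8/5 at row 3 (q leaves); pivot element 1.
Divide row 3 by 1; eliminate column p from the other rows.
In the new row 3, the RHS entry is the old entry divided by the pivot: (8/5)/1 = 8/5.

8/5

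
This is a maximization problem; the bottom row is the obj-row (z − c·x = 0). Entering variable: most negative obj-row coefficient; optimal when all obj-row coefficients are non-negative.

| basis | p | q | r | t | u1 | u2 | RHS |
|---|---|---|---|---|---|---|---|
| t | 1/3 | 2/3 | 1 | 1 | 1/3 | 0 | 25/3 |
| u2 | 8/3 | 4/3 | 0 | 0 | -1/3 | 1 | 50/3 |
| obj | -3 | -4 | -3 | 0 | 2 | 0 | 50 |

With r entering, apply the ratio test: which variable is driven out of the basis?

Column r entries and ratios — t: (25/3)/1 = 25/3; u2: 0 ≤ 0, skip.
Smallest ratio is 25/3 in the row of t, so t leaves.

t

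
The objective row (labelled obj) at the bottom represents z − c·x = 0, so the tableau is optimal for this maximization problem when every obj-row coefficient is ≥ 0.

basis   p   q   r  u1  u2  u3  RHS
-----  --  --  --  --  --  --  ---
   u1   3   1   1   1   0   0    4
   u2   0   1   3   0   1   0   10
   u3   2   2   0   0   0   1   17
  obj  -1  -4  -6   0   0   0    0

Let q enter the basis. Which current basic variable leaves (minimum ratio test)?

Column q entries and ratios — u1: 4/1 = 4; u2: 10/1 = 10; u3: 17/2 = 17/2.
Smallest ratio is 4 in the row of u1, so u1 leaves.

u1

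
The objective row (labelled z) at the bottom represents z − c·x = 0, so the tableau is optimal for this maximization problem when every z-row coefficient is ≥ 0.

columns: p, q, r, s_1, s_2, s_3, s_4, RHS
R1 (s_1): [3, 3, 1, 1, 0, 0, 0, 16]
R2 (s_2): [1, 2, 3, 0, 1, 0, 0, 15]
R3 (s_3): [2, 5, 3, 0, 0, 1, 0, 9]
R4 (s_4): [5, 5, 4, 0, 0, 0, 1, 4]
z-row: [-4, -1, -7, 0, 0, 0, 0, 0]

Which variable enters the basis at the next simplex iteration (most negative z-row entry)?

Negative z-row entries: p: -4, q: -1, r: -7.
The most negative is -7 in column r, so r enters.

r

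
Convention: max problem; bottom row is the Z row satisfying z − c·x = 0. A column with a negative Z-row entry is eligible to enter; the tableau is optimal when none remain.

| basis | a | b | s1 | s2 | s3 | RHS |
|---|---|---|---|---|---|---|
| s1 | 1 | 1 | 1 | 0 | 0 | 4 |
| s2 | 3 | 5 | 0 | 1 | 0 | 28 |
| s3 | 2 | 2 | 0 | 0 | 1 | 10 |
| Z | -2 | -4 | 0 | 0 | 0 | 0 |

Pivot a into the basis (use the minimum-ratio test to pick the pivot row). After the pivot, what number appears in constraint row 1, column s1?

Ratio test on column a — row 1: 4/1 = 4; row 2: 28/3 = 28/3; row 3: 10/2 = 5. Minimum is 4 at row 1 (s1 leaves); pivot element 1.
Divide row 1 by 1; eliminate column a from the other rows.
In the new row 1, the s1 entry is the old entry divided by the pivot: 1/1 = 1.

1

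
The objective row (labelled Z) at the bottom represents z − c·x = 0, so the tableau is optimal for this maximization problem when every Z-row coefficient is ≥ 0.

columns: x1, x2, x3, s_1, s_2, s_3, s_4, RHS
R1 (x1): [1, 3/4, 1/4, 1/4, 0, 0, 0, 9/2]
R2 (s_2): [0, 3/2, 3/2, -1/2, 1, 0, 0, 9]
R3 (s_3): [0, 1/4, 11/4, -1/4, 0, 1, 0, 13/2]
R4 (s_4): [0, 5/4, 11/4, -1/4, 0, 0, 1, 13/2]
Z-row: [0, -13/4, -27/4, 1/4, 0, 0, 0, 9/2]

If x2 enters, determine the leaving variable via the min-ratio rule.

s_4

Column x2 entries and ratios — x1: (9/2)/(3/4) = 6; s_2: 9/(3/2) = 6; s_3: (13/2)/(1/4) = 26; s_4: (13/2)/(5/4) = 26/5.
Smallest ratio is 26/5 in the row of s_4, so s_4 leaves.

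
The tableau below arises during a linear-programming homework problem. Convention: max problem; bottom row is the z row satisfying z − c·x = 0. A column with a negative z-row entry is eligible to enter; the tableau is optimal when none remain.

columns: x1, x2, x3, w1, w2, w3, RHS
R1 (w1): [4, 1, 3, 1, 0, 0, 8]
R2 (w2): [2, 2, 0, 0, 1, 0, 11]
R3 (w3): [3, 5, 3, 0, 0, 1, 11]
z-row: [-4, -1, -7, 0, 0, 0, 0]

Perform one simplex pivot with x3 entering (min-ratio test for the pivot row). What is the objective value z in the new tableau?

Ratio test on column x3 — row 1: 8/3 = 8/3; row 2: entry 0 ≤ 0; row 3: 11/3 = 11/3. Minimum is 8/3 at row 1 (w1 leaves); pivot element 3.
Pivot on row 1; the z-row RHS becomes 0 − (-7)·(8/3) = 56/3.

56/3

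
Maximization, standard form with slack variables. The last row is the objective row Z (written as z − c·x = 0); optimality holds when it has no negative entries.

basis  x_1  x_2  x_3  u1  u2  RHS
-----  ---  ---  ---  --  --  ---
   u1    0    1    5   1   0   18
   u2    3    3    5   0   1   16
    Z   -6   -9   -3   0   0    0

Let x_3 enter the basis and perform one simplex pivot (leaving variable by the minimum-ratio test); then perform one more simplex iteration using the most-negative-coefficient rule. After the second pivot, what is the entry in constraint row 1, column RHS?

38/3

Ratio test on column x_3 — row 1: 18/5 = 18/5; row 2: 16/5 = 16/5. Minimum is 16/5 at row 2 (u2 leaves); pivot element 5.
Divide row 2 by 5; eliminate column x_3 from the other rows.
Second iteration: most negative Z-row entry is -36/5 in column x_2, so x_2 enters.
Ratio test on column x_2 — row 1: entry -2 ≤ 0; row 2: (16/5)/(3/5) = 16/3. Minimum is 16/3 at row 2 (x_3 leaves); pivot element 3/5.
Divide row 2 by 3/5; eliminate column x_2 from the other rows.
After both pivots, the entry at constraint row 1, column RHS is 38/3.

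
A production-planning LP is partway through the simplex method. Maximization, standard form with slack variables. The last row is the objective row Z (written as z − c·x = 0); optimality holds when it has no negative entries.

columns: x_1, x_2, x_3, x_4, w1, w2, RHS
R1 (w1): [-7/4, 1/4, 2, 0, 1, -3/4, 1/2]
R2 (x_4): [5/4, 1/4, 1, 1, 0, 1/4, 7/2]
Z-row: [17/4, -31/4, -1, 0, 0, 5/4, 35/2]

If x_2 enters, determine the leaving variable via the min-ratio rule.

w1

Column x_2 entries and ratios — w1: (1/2)/(1/4) = 2; x_4: (7/2)/(1/4) = 14.
Smallest ratio is 2 in the row of w1, so w1 leaves.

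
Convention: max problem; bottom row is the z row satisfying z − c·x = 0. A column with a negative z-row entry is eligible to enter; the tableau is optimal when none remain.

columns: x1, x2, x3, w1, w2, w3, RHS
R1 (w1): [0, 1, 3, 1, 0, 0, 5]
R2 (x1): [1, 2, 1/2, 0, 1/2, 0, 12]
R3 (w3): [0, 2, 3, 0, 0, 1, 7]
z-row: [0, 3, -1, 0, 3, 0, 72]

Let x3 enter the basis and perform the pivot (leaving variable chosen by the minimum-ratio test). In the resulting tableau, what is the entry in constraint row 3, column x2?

Ratio test on column x3 — row 1: 5/3 = 5/3; row 2: 12/(1/2) = 24; row 3: 7/3 = 7/3. Minimum is 5/3 at row 1 (w1 leaves); pivot element 3.
Divide row 1 by 3; eliminate column x3 from the other rows.
Row 3 update in column x2: 2 − 3·(1/3) = 1.

1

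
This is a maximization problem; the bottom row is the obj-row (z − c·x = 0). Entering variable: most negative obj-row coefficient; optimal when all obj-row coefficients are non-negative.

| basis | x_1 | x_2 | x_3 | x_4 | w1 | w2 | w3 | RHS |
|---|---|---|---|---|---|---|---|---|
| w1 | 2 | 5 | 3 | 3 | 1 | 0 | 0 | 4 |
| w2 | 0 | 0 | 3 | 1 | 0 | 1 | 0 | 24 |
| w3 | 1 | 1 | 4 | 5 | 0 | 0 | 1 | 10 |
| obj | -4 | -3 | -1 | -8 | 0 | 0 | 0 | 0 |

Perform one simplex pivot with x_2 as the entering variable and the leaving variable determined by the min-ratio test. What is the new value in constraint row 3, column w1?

Ratio test on column x_2 — row 1: 4/5 = 4/5; row 2: entry 0 ≤ 0; row 3: 10/1 = 10. Minimum is 4/5 at row 1 (w1 leaves); pivot element 5.
Divide row 1 by 5; eliminate column x_2 from the other rows.
Row 3 update in column w1: 0 − 1·(1/5) = -1/5.

-1/5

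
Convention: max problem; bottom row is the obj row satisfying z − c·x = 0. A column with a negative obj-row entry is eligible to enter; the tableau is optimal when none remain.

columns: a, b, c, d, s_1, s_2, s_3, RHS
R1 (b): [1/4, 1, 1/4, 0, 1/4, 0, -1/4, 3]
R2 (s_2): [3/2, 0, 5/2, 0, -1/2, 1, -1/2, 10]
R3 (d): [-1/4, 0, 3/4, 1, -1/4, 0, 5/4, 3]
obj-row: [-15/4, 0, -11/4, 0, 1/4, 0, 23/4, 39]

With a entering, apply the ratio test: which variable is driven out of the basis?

Column a entries and ratios — b: 3/(1/4) = 12; s_2: 10/(3/2) = 20/3; d: -1/4 ≤ 0, skip.
Smallest ratio is 20/3 in the row of s_2, so s_2 leaves.

s_2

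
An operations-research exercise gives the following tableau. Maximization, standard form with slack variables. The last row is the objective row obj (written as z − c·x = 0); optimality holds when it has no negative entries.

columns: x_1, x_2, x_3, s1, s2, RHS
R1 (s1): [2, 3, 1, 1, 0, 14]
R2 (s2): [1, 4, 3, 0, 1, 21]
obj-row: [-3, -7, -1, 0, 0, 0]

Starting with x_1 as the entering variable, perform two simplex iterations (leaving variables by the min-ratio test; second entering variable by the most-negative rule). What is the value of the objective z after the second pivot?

Ratio test on column x_1 — row 1: 14/2 = 7; row 2: 21/1 = 21. Minimum is 7 at row 1 (s1 leaves); pivot element 2.
Pivot on row 1; the obj-row RHS becomes 0 − (-3)·7 = 21.
Next entering variable (most negative obj-row entry -5/2): x_2.
Ratio test on column x_2 — row 1: 7/(3/2) = 14/3; row 2: 14/(5/2) = 28/5. Minimum is 14/3 at row 1 (x_1 leaves); pivot element 3/2.
After the second pivot the obj-row RHS is 21 − (-5/2)·(14/3) = 98/3.

98/3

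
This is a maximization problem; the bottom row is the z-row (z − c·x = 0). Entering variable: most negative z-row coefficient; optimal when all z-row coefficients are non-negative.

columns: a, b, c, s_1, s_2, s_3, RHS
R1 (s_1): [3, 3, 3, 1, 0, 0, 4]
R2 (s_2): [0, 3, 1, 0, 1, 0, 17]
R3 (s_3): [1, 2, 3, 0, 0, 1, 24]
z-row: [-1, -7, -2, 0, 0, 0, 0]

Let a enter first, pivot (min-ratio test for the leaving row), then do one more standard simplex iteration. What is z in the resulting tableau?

Ratio test on column a — row 1: 4/3 = 4/3; row 2: entry 0 ≤ 0; row 3: 24/1 = 24. Minimum is 4/3 at row 1 (s_1 leaves); pivot element 3.
Pivot on row 1; the z-row RHS becomes 0 − (-1)·(4/3) = 4/3.
Next entering variable (most negative z-row entry -6): b.
Ratio test on column b — row 1: (4/3)/1 = 4/3; row 2: 17/3 = 17/3; row 3: (68/3)/1 = 68/3. Minimum is 4/3 at row 1 (a leaves); pivot element 1.
After the second pivot the z-row RHS is 4/3 − (-6)·(4/3) = 28/3.

28/3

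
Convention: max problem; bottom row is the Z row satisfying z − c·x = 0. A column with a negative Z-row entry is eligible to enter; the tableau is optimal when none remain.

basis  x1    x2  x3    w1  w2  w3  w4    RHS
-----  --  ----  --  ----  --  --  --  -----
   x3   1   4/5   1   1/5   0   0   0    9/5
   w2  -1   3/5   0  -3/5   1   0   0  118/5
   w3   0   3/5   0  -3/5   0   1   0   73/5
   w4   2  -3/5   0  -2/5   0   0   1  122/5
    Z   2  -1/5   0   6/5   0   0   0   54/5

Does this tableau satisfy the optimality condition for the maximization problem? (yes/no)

no

The Z-row has a negative entry -1/5 in column x2, so it is not optimal.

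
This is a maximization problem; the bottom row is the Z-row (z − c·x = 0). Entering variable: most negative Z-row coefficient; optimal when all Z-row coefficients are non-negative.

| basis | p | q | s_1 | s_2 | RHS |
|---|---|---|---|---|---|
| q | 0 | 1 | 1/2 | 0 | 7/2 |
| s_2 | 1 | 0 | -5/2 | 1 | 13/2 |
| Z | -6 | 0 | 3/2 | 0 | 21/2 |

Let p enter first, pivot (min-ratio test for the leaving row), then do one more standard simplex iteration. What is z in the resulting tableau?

Ratio test on column p — row 1: entry 0 ≤ 0; row 2: (13/2)/1 = 13/2. Minimum is 13/2 at row 2 (s_2 leaves); pivot element 1.
Pivot on row 2; the Z-row RHS becomes 21/2 − (-6)·(13/2) = 99/2.
Next entering variable (most negative Z-row entry -27/2): s_1.
Ratio test on column s_1 — row 1: (7/2)/(1/2) = 7; row 2: entry -5/2 ≤ 0. Minimum is 7 at row 1 (q leaves); pivot element 1/2.
After the second pivot the Z-row RHS is 99/2 − (-27/2)·7 = 144.

144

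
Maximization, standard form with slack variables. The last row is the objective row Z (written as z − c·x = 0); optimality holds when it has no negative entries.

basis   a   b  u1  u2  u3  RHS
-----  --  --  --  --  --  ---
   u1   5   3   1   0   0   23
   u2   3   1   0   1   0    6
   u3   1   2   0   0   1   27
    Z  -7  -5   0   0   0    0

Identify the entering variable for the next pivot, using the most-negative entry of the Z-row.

Negative Z-row entries: a: -7, b: -5.
The most negative is -7 in column a, so a enters.

a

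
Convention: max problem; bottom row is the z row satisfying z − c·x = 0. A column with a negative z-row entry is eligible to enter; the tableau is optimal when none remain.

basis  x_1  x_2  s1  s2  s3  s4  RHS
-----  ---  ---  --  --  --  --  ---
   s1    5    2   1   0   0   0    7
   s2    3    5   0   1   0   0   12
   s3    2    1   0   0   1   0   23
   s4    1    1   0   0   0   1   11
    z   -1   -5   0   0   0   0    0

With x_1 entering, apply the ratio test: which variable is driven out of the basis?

s1

Column x_1 entries and ratios — s1: 7/5 = 7/5; s2: 12/3 = 4; s3: 23/2 = 23/2; s4: 11/1 = 11.
Smallest ratio is 7/5 in the row of s1, so s1 leaves.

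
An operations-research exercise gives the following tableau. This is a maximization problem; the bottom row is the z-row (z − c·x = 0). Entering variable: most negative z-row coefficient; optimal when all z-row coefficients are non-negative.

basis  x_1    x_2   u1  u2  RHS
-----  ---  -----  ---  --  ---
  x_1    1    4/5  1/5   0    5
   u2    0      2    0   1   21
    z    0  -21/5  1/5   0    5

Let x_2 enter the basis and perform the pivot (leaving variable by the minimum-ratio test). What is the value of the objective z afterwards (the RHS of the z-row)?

125/4

Ratio test on column x_2 — row 1: 5/(4/5) = 25/4; row 2: 21/2 = 21/2. Minimum is 25/4 at row 1 (x_1 leaves); pivot element 4/5.
Pivot on row 1; the z-row RHS becomes 5 − (-21/5)·(25/4) = 125/4.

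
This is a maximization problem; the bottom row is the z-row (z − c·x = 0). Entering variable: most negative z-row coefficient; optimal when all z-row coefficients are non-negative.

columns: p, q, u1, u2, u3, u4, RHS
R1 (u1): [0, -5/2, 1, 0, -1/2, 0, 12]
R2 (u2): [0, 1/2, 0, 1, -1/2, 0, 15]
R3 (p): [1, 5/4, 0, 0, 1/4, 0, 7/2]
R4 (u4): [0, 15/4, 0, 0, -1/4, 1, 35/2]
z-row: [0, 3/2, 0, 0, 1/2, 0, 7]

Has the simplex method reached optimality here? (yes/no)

Every z-row coefficient is ≥ 0, so the tableau is optimal.

yes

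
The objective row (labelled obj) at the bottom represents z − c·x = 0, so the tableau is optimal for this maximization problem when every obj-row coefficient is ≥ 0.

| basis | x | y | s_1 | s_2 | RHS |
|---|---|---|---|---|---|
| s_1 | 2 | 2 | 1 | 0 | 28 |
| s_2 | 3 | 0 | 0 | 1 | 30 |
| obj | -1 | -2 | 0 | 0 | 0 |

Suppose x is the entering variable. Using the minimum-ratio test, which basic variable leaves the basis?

s_2

Column x entries and ratios — s_1: 28/2 = 14; s_2: 30/3 = 10.
Smallest ratio is 10 in the row of s_2, so s_2 leaves.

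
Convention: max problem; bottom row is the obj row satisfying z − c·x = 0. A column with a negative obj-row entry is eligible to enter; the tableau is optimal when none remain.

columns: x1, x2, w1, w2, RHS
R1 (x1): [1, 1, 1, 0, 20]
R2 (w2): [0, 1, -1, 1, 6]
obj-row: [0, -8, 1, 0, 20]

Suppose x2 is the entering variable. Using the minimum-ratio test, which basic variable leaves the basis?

Column x2 entries and ratios — x1: 20/1 = 20; w2: 6/1 = 6.
Smallest ratio is 6 in the row of w2, so w2 leaves.

w2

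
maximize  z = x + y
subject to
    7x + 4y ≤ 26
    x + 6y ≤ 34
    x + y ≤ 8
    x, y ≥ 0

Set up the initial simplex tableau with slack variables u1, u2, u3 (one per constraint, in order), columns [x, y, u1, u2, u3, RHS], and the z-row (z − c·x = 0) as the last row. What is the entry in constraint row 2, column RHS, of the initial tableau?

The RHS of constraint 2 is b_2 = 34.

34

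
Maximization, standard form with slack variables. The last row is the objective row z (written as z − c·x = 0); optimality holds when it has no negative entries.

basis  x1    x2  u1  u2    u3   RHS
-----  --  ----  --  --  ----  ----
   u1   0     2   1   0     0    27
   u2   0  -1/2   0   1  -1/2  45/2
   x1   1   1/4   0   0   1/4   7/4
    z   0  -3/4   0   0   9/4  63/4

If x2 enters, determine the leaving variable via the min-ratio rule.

Column x2 entries and ratios — u1: 27/2 = 27/2; u2: -1/2 ≤ 0, skip; x1: (7/4)/(1/4) = 7.
Smallest ratio is 7 in the row of x1, so x1 leaves.

x1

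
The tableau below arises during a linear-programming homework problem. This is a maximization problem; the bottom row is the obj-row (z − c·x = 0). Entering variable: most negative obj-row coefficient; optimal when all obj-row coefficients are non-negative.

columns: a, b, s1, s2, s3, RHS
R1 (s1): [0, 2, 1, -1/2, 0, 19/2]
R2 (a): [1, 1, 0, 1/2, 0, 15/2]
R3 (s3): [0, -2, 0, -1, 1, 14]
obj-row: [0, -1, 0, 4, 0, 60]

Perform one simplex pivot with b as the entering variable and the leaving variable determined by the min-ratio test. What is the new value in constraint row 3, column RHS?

Ratio test on column b — row 1: (19/2)/2 = 19/4; row 2: (15/2)/1 = 15/2; row 3: entry -2 ≤ 0. Minimum is 19/4 at row 1 (s1 leaves); pivot element 2.
Divide row 1 by 2; eliminate column b from the other rows.
Row 3 update in column RHS: 14 − (-2)·(19/4) = 47/2.

47/2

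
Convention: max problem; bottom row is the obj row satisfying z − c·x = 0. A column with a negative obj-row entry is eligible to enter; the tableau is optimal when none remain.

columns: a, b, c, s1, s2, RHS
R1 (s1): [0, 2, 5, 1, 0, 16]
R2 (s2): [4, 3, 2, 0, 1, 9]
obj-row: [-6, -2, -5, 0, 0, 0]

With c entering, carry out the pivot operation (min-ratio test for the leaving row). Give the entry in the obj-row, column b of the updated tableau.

0

Ratio test on column c — row 1: 16/5 = 16/5; row 2: 9/2 = 9/2. Minimum is 16/5 at row 1 (s1 leaves); pivot element 5.
Divide row 1 by 5; eliminate column c from the other rows.
obj-row update in column b: -2 − (-5)·(2/5) = 0.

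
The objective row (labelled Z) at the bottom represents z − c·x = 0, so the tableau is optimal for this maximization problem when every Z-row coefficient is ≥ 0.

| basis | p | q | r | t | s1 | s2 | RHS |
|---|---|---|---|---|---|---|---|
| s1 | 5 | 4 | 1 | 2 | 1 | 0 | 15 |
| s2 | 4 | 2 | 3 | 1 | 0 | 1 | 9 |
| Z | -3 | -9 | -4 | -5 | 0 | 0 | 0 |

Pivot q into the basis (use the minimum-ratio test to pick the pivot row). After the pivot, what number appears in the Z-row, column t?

-1/2

Ratio test on column q — row 1: 15/4 = 15/4; row 2: 9/2 = 9/2. Minimum is 15/4 at row 1 (s1 leaves); pivot element 4.
Divide row 1 by 4; eliminate column q from the other rows.
Z-row update in column t: -5 − (-9)·(1/2) = -1/2.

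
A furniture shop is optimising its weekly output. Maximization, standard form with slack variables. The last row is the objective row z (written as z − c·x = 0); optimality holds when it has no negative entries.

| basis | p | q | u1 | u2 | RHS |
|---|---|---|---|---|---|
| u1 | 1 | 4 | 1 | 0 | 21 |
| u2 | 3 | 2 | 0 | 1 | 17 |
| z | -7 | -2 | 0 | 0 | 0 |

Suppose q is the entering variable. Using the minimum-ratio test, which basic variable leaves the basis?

u1

Column q entries and ratios — u1: 21/4 = 21/4; u2: 17/2 = 17/2.
Smallest ratio is 21/4 in the row of u1, so u1 leaves.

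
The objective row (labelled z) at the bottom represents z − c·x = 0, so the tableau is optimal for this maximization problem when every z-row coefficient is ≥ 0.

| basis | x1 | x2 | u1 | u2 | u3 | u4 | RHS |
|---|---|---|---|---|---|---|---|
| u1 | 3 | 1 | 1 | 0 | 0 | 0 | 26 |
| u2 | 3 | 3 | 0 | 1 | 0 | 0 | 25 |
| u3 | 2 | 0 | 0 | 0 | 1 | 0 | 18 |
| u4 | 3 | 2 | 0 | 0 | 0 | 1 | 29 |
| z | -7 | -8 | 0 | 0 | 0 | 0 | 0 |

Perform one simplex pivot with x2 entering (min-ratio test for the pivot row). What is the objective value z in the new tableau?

200/3

Ratio test on column x2 — row 1: 26/1 = 26; row 2: 25/3 = 25/3; row 3: entry 0 ≤ 0; row 4: 29/2 = 29/2. Minimum is 25/3 at row 2 (u2 leaves); pivot element 3.
Pivot on row 2; the z-row RHS becomes 0 − (-8)·(25/3) = 200/3.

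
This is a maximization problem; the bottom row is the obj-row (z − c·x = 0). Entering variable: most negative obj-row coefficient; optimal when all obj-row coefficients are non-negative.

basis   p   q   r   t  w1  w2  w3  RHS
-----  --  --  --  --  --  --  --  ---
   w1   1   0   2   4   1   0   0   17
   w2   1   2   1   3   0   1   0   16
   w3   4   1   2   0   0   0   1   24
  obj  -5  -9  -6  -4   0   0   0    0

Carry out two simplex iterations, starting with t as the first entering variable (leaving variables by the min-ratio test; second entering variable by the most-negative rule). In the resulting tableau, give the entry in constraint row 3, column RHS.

179/8

Ratio test on column t — row 1: 17/4 = 17/4; row 2: 16/3 = 16/3; row 3: entry 0 ≤ 0. Minimum is 17/4 at row 1 (w1 leaves); pivot element 4.
Divide row 1 by 4; eliminate column t from the other rows.
Second iteration: most negative obj-row entry is -9 in column q, so q enters.
Ratio test on column q — row 1: entry 0 ≤ 0; row 2: (13/4)/2 = 13/8; row 3: 24/1 = 24. Minimum is 13/8 at row 2 (w2 leaves); pivot element 2.
Divide row 2 by 2; eliminate column q from the other rows.
After both pivots, the entry at constraint row 3, column RHS is 179/8.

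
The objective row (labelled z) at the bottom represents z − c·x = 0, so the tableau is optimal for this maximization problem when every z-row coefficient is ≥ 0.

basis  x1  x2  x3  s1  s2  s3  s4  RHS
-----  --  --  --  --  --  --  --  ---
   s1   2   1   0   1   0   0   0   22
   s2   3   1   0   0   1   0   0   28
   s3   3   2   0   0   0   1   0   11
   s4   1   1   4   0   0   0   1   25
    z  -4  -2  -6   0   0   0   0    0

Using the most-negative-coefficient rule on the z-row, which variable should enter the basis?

x3

Negative z-row entries: x1: -4, x2: -2, x3: -6.
The most negative is -6 in column x3, so x3 enters.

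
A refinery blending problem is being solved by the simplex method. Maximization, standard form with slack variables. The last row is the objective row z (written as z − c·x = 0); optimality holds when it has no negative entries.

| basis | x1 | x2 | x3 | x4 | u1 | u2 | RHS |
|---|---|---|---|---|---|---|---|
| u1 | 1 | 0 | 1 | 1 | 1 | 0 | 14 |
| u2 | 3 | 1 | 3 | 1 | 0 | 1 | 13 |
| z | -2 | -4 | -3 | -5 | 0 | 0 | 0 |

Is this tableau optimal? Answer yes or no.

no

The z-row has a negative entry -5 in column x4, so it is not optimal.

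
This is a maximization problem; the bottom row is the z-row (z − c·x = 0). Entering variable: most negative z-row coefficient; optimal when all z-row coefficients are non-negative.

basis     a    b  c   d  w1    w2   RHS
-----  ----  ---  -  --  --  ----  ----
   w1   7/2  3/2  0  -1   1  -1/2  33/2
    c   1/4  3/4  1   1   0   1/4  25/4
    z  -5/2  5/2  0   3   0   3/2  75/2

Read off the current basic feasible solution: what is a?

a is not in the basis, so in the current basic feasible solution a = 0.

0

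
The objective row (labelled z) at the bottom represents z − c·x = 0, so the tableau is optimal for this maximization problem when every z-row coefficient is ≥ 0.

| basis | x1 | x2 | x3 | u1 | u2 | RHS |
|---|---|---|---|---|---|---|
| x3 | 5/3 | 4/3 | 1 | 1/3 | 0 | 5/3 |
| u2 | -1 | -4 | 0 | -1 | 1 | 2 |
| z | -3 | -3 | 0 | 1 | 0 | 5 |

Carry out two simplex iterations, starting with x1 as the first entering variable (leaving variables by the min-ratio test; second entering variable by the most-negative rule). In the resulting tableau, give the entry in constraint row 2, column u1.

Ratio test on column x1 — row 1: (5/3)/(5/3) = 1; row 2: entry -1 ≤ 0. Minimum is 1 at row 1 (x3 leaves); pivot element 5/3.
Divide row 1 by 5/3; eliminate column x1 from the other rows.
Second iteration: most negative z-row entry is -3/5 in column x2, so x2 enters.
Ratio test on column x2 — row 1: 1/(4/5) = 5/4; row 2: entry -16/5 ≤ 0. Minimum is 5/4 at row 1 (x1 leaves); pivot element 4/5.
Divide row 1 by 4/5; eliminate column x2 from the other rows.
After both pivots, the entry at constraint row 2, column u1 is 0.

0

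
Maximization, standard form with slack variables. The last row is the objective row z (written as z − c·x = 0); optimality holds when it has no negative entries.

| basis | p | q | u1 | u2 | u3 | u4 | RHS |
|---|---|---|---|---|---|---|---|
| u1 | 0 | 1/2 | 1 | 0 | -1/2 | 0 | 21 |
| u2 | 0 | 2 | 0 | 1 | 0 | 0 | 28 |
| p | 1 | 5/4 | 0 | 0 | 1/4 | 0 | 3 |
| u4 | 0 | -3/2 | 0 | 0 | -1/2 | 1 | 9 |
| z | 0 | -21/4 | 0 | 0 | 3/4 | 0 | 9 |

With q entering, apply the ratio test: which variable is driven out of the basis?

p

Column q entries and ratios — u1: 21/(1/2) = 42; u2: 28/2 = 14; p: 3/(5/4) = 12/5; u4: -3/2 ≤ 0, skip.
Smallest ratio is 12/5 in the row of p, so p leaves.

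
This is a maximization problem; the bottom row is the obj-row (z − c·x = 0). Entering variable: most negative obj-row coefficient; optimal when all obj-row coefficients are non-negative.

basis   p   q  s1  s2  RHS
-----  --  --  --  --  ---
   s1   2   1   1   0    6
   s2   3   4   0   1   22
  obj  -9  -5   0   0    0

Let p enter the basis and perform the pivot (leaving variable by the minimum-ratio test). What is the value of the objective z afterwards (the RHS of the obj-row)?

Ratio test on column p — row 1: 6/2 = 3; row 2: 22/3 = 22/3. Minimum is 3 at row 1 (s1 leaves); pivot element 2.
Pivot on row 1; the obj-row RHS becomes 0 − (-9)·3 = 27.

27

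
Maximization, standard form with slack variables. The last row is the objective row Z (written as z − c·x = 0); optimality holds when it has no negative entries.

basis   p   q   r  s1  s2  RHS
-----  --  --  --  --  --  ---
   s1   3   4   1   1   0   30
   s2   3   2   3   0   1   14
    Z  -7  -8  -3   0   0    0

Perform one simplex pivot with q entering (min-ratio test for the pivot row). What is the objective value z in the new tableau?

56

Ratio test on column q — row 1: 30/4 = 15/2; row 2: 14/2 = 7. Minimum is 7 at row 2 (s2 leaves); pivot element 2.
Pivot on row 2; the Z-row RHS becomes 0 − (-8)·7 = 56.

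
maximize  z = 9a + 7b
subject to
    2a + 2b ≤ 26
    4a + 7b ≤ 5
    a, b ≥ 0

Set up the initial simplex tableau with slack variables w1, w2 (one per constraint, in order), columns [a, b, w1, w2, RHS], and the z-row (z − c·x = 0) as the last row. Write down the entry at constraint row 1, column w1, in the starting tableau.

1

Slack w1 belongs to constraint 1; its column is the unit vector e_1, so the entry in row 1 is 1.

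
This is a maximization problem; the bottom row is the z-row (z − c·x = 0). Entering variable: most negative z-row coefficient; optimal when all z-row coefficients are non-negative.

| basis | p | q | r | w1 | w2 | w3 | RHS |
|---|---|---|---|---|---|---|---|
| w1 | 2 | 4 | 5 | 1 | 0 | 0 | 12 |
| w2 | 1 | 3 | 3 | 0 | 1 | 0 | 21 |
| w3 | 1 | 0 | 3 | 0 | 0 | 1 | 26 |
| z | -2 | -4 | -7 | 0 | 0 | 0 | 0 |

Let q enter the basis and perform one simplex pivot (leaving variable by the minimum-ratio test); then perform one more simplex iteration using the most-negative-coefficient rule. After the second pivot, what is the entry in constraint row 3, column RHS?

Ratio test on column q — row 1: 12/4 = 3; row 2: 21/3 = 7; row 3: entry 0 ≤ 0. Minimum is 3 at row 1 (w1 leaves); pivot element 4.
Divide row 1 by 4; eliminate column q from the other rows.
Second iteration: most negative z-row entry is -2 in column r, so r enters.
Ratio test on column r — row 1: 3/(5/4) = 12/5; row 2: entry -3/4 ≤ 0; row 3: 26/3 = 26/3. Minimum is 12/5 at row 1 (q leaves); pivot element 5/4.
Divide row 1 by 5/4; eliminate column r from the other rows.
After both pivots, the entry at constraint row 3, column RHS is 94/5.

94/5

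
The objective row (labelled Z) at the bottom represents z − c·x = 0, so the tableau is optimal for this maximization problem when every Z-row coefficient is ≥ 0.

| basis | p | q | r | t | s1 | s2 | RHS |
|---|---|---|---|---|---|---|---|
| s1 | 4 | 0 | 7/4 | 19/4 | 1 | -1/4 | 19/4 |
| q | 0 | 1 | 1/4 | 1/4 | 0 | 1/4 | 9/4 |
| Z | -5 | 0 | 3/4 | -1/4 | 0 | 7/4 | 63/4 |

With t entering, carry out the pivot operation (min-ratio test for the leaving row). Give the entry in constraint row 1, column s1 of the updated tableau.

4/19

Ratio test on column t — row 1: (19/4)/(19/4) = 1; row 2: (9/4)/(1/4) = 9. Minimum is 1 at row 1 (s1 leaves); pivot element 19/4.
Divide row 1 by 19/4; eliminate column t from the other rows.
In the new row 1, the s1 entry is the old entry divided by the pivot: 1/(19/4) = 4/19.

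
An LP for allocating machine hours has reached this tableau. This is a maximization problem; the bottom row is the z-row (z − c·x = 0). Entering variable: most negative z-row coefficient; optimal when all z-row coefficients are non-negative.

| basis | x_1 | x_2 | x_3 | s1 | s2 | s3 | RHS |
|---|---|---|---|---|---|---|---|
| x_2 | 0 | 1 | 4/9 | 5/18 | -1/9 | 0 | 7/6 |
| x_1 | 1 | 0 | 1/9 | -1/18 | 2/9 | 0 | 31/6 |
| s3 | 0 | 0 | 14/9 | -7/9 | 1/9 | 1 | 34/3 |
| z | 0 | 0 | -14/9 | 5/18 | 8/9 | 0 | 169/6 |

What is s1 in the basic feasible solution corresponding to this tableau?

s1 is not in the basis, so in the current basic feasible solution s1 = 0.

0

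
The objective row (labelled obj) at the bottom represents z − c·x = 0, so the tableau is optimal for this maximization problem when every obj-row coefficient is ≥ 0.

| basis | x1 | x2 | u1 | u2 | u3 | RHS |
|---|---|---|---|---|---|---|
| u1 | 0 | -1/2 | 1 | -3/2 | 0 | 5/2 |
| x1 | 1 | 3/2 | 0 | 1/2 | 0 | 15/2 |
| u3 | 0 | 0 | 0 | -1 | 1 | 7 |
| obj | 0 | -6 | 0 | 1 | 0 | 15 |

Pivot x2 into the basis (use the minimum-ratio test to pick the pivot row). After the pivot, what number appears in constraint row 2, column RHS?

5

Ratio test on column x2 — row 1: entry -1/2 ≤ 0; row 2: (15/2)/(3/2) = 5; row 3: entry 0 ≤ 0. Minimum is 5 at row 2 (x1 leaves); pivot element 3/2.
Divide row 2 by 3/2; eliminate column x2 from the other rows.
In the new row 2, the RHS entry is the old entry divided by the pivot: (15/2)/(3/2) = 5.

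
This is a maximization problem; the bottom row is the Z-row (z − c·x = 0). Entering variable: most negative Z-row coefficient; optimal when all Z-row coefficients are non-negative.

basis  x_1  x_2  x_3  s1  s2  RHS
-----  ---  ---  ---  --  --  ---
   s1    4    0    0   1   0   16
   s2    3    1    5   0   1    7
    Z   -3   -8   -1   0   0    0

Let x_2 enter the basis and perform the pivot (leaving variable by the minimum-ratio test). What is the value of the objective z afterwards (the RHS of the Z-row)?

Ratio test on column x_2 — row 1: entry 0 ≤ 0; row 2: 7/1 = 7. Minimum is 7 at row 2 (s2 leaves); pivot element 1.
Pivot on row 2; the Z-row RHS becomes 0 − (-8)·7 = 56.

56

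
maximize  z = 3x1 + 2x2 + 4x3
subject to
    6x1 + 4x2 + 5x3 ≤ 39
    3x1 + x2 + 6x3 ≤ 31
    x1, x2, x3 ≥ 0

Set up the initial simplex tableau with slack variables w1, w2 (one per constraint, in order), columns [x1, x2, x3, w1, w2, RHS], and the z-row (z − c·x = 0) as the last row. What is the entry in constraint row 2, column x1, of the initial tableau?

3

Constraint 2 has coefficient 3 on x1.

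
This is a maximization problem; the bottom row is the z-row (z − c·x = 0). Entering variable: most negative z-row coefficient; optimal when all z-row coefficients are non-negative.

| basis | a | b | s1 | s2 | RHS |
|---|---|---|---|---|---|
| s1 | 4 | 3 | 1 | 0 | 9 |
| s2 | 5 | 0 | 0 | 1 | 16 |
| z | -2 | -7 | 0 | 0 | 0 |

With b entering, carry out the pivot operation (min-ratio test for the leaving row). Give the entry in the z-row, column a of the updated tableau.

Ratio test on column b — row 1: 9/3 = 3; row 2: entry 0 ≤ 0. Minimum is 3 at row 1 (s1 leaves); pivot element 3.
Divide row 1 by 3; eliminate column b from the other rows.
z-row update in column a: -2 − (-7)·(4/3) = 22/3.

22/3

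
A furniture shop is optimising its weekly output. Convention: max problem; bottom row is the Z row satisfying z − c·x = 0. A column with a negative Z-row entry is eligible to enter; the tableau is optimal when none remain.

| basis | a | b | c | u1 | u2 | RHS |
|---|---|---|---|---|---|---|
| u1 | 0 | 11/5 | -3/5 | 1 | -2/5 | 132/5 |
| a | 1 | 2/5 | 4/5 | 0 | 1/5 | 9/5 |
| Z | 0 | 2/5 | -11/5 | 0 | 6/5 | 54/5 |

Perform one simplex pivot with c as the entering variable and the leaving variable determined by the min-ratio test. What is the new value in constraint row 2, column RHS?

Ratio test on column c — row 1: entry -3/5 ≤ 0; row 2: (9/5)/(4/5) = 9/4. Minimum is 9/4 at row 2 (a leaves); pivot element 4/5.
Divide row 2 by 4/5; eliminate column c from the other rows.
In the new row 2, the RHS entry is the old entry divided by the pivot: (9/5)/(4/5) = 9/4.

9/4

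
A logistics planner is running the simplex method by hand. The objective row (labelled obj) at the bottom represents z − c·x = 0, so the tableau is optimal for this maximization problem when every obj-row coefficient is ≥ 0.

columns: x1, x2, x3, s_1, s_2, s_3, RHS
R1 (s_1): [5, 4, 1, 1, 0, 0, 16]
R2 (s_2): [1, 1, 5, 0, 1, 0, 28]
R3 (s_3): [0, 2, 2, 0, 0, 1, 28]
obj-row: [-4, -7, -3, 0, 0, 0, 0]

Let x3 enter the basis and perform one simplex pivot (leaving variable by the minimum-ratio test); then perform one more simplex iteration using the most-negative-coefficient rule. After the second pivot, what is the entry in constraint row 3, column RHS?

236/19

Ratio test on column x3 — row 1: 16/1 = 16; row 2: 28/5 = 28/5; row 3: 28/2 = 14. Minimum is 28/5 at row 2 (s_2 leaves); pivot element 5.
Divide row 2 by 5; eliminate column x3 from the other rows.
Second iteration: most negative obj-row entry is -32/5 in column x2, so x2 enters.
Ratio test on column x2 — row 1: (52/5)/(19/5) = 52/19; row 2: (28/5)/(1/5) = 28; row 3: (84/5)/(8/5) = 21/2. Minimum is 52/19 at row 1 (s_1 leaves); pivot element 19/5.
Divide row 1 by 19/5; eliminate column x2 from the other rows.
After both pivots, the entry at constraint row 3, column RHS is 236/19.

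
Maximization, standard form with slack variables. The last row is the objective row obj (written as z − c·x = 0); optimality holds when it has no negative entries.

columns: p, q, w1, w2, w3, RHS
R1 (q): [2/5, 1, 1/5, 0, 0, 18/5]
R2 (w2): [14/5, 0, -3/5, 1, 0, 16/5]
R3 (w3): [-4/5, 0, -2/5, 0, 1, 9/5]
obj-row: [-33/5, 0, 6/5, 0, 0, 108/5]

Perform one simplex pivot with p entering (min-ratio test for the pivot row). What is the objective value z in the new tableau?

204/7

Ratio test on column p — row 1: (18/5)/(2/5) = 9; row 2: (16/5)/(14/5) = 8/7; row 3: entry -4/5 ≤ 0. Minimum is 8/7 at row 2 (w2 leaves); pivot element 14/5.
Pivot on row 2; the obj-row RHS becomes 108/5 − (-33/5)·(8/7) = 204/7.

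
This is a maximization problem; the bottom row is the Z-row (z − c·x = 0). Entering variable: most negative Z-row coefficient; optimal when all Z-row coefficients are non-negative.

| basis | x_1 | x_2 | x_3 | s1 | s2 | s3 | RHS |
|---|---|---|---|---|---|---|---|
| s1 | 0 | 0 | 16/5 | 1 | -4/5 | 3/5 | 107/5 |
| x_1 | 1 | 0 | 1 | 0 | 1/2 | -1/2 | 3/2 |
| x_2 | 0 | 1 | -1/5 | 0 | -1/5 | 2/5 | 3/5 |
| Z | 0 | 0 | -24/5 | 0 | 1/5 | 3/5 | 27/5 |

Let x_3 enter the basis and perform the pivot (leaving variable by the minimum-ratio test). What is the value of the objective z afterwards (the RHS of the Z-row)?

Ratio test on column x_3 — row 1: (107/5)/(16/5) = 107/16; row 2: (3/2)/1 = 3/2; row 3: entry -1/5 ≤ 0. Minimum is 3/2 at row 2 (x_1 leaves); pivot element 1.
Pivot on row 2; the Z-row RHS becomes 27/5 − (-24/5)·(3/2) = 63/5.

63/5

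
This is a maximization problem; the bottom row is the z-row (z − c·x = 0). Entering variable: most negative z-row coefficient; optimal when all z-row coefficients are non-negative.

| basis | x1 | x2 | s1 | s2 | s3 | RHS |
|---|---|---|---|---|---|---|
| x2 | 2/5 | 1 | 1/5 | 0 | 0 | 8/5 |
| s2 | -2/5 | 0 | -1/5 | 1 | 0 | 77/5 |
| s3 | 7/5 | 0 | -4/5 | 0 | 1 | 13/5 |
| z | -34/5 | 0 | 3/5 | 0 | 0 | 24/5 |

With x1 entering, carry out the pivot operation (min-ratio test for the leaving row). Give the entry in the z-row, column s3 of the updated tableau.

34/7

Ratio test on column x1 — row 1: (8/5)/(2/5) = 4; row 2: entry -2/5 ≤ 0; row 3: (13/5)/(7/5) = 13/7. Minimum is 13/7 at row 3 (s3 leaves); pivot element 7/5.
Divide row 3 by 7/5; eliminate column x1 from the other rows.
z-row update in column s3: 0 − (-34/5)·(5/7) = 34/7.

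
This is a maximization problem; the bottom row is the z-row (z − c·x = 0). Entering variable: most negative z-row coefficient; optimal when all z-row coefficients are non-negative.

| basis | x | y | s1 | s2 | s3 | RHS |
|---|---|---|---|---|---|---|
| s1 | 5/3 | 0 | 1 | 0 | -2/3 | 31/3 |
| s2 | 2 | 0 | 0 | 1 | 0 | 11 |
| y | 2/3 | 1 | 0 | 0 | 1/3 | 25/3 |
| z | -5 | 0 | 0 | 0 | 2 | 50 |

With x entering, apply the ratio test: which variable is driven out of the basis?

Column x entries and ratios — s1: (31/3)/(5/3) = 31/5; s2: 11/2 = 11/2; y: (25/3)/(2/3) = 25/2.
Smallest ratio is 11/2 in the row of s2, so s2 leaves.

s2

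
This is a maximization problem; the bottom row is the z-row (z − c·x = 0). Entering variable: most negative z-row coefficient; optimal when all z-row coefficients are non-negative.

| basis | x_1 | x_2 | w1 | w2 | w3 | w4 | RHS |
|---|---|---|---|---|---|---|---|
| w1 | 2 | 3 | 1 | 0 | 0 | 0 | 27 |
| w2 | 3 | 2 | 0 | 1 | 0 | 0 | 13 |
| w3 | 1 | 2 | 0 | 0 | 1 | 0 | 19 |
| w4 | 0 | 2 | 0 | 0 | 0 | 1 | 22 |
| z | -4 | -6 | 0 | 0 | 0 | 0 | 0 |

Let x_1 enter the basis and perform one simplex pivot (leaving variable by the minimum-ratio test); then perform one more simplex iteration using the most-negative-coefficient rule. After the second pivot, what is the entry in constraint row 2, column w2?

Ratio test on column x_1 — row 1: 27/2 = 27/2; row 2: 13/3 = 13/3; row 3: 19/1 = 19; row 4: entry 0 ≤ 0. Minimum is 13/3 at row 2 (w2 leaves); pivot element 3.
Divide row 2 by 3; eliminate column x_1 from the other rows.
Second iteration: most negative z-row entry is -10/3 in column x_2, so x_2 enters.
Ratio test on column x_2 — row 1: (55/3)/(5/3) = 11; row 2: (13/3)/(2/3) = 13/2; row 3: (44/3)/(4/3) = 11; row 4: 22/2 = 11. Minimum is 13/2 at row 2 (x_1 leaves); pivot element 2/3.
Divide row 2 by 2/3; eliminate column x_2 from the other rows.
After both pivots, the entry at constraint row 2, column w2 is 1/2.

1/2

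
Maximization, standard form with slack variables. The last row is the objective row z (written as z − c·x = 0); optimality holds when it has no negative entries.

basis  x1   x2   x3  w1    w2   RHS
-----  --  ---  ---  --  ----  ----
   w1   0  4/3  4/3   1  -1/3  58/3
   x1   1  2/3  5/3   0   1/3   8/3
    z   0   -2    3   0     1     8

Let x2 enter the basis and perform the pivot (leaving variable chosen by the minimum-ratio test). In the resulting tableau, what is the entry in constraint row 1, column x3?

-2

Ratio test on column x2 — row 1: (58/3)/(4/3) = 29/2; row 2: (8/3)/(2/3) = 4. Minimum is 4 at row 2 (x1 leaves); pivot element 2/3.
Divide row 2 by 2/3; eliminate column x2 from the other rows.
Row 1 update in column x3: 4/3 − (4/3)·(5/2) = -2.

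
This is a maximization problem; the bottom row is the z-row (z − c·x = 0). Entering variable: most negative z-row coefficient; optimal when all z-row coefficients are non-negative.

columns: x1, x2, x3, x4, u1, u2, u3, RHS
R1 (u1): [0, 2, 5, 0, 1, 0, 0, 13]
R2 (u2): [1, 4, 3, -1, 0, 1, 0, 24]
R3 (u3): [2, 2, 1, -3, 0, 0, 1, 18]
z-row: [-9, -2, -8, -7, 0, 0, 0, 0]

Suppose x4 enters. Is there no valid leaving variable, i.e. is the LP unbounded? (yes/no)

yes

Every constraint-row entry in column x4 is ≤ 0, so increasing x4 is unbounded.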